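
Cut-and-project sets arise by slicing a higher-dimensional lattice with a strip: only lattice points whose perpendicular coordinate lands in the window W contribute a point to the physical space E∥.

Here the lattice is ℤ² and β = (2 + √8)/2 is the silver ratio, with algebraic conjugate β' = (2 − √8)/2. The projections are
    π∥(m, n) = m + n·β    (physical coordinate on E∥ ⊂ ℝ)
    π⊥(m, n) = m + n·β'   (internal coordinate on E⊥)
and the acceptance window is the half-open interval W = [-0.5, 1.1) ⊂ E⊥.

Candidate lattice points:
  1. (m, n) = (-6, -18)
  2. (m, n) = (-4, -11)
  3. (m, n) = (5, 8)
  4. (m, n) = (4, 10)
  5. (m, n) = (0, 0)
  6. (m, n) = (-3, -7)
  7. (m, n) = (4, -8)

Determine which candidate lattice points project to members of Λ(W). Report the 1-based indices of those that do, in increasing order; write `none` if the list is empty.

Compute β' = (2−√8)/2 = -0.41421, so π⊥(m,n) = m -0.41421·n.
candidate 1: (m,n)=(-6,-18) → π∥ = -6-18·β ≈ -49.45584, π⊥ = -6-18·β' ≈ 1.45584 ∉ [-0.5, 1.1) ⇒ out
candidate 2: (m,n)=(-4,-11) → π∥ = -4-11·β ≈ -30.55635, π⊥ = -4-11·β' ≈ 0.55635 ∈ [-0.5, 1.1) ⇒ IN Λ
candidate 3: (m,n)=(5,8) → π∥ = 5+8·β ≈ 24.31371, π⊥ = 5+8·β' ≈ 1.68629 ∉ [-0.5, 1.1) ⇒ out
candidate 4: (m,n)=(4,10) → π∥ = 4+10·β ≈ 28.14214, π⊥ = 4+10·β' ≈ -0.14214 ∈ [-0.5, 1.1) ⇒ IN Λ
candidate 5: (m,n)=(0,0) → π∥ = 0+0·β ≈ 0.00000, π⊥ = 0+0·β' ≈ 0.00000 ∈ [-0.5, 1.1) ⇒ IN Λ
candidate 6: (m,n)=(-3,-7) → π∥ = -3-7·β ≈ -19.89949, π⊥ = -3-7·β' ≈ -0.10051 ∈ [-0.5, 1.1) ⇒ IN Λ
candidate 7: (m,n)=(4,-8) → π∥ = 4-8·β ≈ -15.31371, π⊥ = 4-8·β' ≈ 7.31371 ∉ [-0.5, 1.1) ⇒ out

2, 4, 5, 6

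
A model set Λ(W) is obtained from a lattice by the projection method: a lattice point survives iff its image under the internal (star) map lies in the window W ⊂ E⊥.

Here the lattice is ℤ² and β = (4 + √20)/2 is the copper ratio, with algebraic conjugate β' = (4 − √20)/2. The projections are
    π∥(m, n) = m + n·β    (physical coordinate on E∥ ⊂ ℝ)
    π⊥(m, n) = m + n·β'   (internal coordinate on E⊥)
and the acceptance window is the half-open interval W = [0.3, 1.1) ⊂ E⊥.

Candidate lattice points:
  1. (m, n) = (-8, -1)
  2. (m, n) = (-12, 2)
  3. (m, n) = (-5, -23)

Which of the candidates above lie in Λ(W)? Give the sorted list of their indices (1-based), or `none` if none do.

3

β' = (4−√20)/2 ≈ -0.236068.
candidate 1: (m,n)=(-8,-1) → π∥ = -8-1·β ≈ -12.236068, π⊥ = -8-1·β' ≈ -7.763932 ∉ [0.3, 1.1) ⇒ out
candidate 2: (m,n)=(-12,2) → π∥ = -12+2·β ≈ -3.527864, π⊥ = -12+2·β' ≈ -12.472136 ∉ [0.3, 1.1) ⇒ out
candidate 3: (m,n)=(-5,-23) → π∥ = -5-23·β ≈ -102.429563, π⊥ = -5-23·β' ≈ 0.429563 ∈ [0.3, 1.1) ⇒ IN Λ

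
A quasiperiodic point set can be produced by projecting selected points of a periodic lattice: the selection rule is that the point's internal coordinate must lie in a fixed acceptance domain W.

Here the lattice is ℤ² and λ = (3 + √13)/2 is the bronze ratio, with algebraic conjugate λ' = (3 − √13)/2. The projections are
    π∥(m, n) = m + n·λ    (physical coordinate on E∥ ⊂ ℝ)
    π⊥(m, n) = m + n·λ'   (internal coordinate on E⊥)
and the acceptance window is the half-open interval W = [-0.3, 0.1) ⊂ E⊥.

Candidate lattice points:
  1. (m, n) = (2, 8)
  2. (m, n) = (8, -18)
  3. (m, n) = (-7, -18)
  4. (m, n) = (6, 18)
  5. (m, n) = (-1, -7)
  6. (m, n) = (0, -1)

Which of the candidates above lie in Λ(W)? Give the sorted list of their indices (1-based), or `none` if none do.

none

λ' = (3−√13)/2 ≈ -0.30278.
#1 (2,8): internal coord 2 + (8)·λ' = -0.42221; -0.42221 ∉ [-0.3, 0.1) → out
#2 (8,-18): internal coord 8 + (-18)·λ' = +13.44996; +13.44996 ∉ [-0.3, 0.1) → out
#3 (-7,-18): internal coord -7 + (-18)·λ' = -1.55004; -1.55004 ∉ [-0.3, 0.1) → out
#4 (6,18): internal coord 6 + (18)·λ' = +0.55004; +0.55004 ∉ [-0.3, 0.1) → out
#5 (-1,-7): internal coord -1 + (-7)·λ' = +1.11943; +1.11943 ∉ [-0.3, 0.1) → out
#6 (0,-1): internal coord 0 + (-1)·λ' = +0.30278; +0.30278 ∉ [-0.3, 0.1) → out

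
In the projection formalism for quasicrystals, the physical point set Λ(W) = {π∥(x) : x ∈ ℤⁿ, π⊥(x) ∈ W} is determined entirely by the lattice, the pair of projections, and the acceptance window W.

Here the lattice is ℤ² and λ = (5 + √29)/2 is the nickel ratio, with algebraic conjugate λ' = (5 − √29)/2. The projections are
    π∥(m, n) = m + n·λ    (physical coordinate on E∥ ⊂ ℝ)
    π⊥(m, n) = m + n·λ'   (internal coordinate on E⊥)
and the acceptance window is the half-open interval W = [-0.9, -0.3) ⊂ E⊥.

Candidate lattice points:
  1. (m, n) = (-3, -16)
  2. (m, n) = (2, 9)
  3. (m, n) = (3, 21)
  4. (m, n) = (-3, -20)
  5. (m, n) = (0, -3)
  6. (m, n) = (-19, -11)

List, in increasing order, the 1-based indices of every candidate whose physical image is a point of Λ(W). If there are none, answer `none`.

none

λ' = (5−√29)/2 ≈ -0.19258.
[1] lift (-3,-16): star map gives 0.08132; window check -0.9 ≤ 0.08132 < -0.3 is false → out
[2] lift (2,9): star map gives 0.26676; window check -0.9 ≤ 0.26676 < -0.3 is false → out
[3] lift (3,21): star map gives -1.04423; window check -0.9 ≤ -1.04423 < -0.3 is false → out
[4] lift (-3,-20): star map gives 0.85165; window check -0.9 ≤ 0.85165 < -0.3 is false → out
[5] lift (0,-3): star map gives 0.57775; window check -0.9 ≤ 0.57775 < -0.3 is false → out
[6] lift (-19,-11): star map gives -16.88159; window check -0.9 ≤ -16.88159 < -0.3 is false → out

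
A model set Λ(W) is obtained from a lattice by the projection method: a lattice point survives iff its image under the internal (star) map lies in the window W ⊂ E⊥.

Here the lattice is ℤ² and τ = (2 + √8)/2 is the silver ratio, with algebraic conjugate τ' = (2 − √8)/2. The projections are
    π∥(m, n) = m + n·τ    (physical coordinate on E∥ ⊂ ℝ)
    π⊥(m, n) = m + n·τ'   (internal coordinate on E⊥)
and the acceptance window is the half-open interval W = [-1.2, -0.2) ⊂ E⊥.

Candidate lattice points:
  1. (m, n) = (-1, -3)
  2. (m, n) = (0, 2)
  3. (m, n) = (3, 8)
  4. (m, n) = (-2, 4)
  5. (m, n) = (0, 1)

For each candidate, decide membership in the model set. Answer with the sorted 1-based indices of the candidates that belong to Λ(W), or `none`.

Compute τ' = (2−√8)/2 = -0.4142, so π⊥(m,n) = m -0.4142·n.
[1] lift (-1,-3): star map gives 0.2426; window check -1.2 ≤ 0.2426 < -0.2 is false → out
[2] lift (0,2): star map gives -0.8284; window check -1.2 ≤ -0.8284 < -0.2 is true → IN Λ
[3] lift (3,8): star map gives -0.3137; window check -1.2 ≤ -0.3137 < -0.2 is true → IN Λ
[4] lift (-2,4): star map gives -3.6569; window check -1.2 ≤ -3.6569 < -0.2 is false → out
[5] lift (0,1): star map gives -0.4142; window check -1.2 ≤ -0.4142 < -0.2 is true → IN Λ

2, 3, 5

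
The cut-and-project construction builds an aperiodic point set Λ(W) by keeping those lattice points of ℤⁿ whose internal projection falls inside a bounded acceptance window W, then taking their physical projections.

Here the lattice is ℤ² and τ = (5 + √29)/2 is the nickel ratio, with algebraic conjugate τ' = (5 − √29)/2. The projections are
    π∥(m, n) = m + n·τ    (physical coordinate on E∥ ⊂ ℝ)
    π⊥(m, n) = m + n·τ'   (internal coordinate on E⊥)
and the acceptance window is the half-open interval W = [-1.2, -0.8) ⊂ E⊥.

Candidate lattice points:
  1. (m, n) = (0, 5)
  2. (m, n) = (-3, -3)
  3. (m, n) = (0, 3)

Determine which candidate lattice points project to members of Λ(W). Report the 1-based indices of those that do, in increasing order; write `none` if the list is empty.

Compute τ' = (5−√29)/2 = -0.19258, so π⊥(m,n) = m -0.19258·n.
candidate 1: (m,n)=(0,5) → π∥ = 0+5·τ ≈ 25.96291, π⊥ = 0+5·τ' ≈ -0.96291 ∈ [-1.2, -0.8) ⇒ IN Λ
candidate 2: (m,n)=(-3,-3) → π∥ = -3-3·τ ≈ -18.57775, π⊥ = -3-3·τ' ≈ -2.42225 ∉ [-1.2, -0.8) ⇒ out
candidate 3: (m,n)=(0,3) → π∥ = 0+3·τ ≈ 15.57775, π⊥ = 0+3·τ' ≈ -0.57775 ∉ [-1.2, -0.8) ⇒ out

1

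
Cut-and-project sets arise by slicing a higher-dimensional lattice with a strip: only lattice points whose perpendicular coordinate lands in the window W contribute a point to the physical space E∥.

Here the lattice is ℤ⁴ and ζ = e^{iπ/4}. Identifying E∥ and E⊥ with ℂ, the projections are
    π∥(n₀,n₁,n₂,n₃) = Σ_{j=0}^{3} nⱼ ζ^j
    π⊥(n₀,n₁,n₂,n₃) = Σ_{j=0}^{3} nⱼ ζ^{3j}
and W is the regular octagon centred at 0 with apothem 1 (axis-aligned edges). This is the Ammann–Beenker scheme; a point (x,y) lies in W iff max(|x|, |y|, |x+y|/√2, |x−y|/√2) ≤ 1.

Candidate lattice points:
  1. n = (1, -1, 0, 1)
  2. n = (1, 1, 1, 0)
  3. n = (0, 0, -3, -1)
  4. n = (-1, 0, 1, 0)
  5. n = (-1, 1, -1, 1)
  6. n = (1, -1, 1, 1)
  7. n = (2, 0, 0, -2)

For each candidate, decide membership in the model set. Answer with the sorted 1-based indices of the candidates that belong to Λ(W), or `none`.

With ζ = e^{iπ/4} the internal vectors are ζ^0,ζ^3,ζ^6,ζ^9.
candidate 1: n = (1, -1, 0, 1) → π⊥ ≈ (+2.4142, +0.0000); max(|x|,|y|,|x±y|/√2) = 2.4142 > 1 ⇒ ∉ W
candidate 2: n = (1, 1, 1, 0) → π⊥ ≈ (+0.2929, -0.2929); max(|x|,|y|,|x±y|/√2) = 0.4142 ≤ 1 ⇒ ∈ W
candidate 3: n = (0, 0, -3, -1) → π⊥ ≈ (-0.7071, +2.2929); max(|x|,|y|,|x±y|/√2) = 2.2929 > 1 ⇒ ∉ W
candidate 4: n = (-1, 0, 1, 0) → π⊥ ≈ (-1.0000, -1.0000); max(|x|,|y|,|x±y|/√2) = 1.4142 > 1 ⇒ ∉ W
candidate 5: n = (-1, 1, -1, 1) → π⊥ ≈ (-1.0000, +2.4142); max(|x|,|y|,|x±y|/√2) = 2.4142 > 1 ⇒ ∉ W
candidate 6: n = (1, -1, 1, 1) → π⊥ ≈ (+2.4142, -1.0000); max(|x|,|y|,|x±y|/√2) = 2.4142 > 1 ⇒ ∉ W
candidate 7: n = (2, 0, 0, -2) → π⊥ ≈ (+0.5858, -1.4142); max(|x|,|y|,|x±y|/√2) = 1.4142 > 1 ⇒ ∉ W

2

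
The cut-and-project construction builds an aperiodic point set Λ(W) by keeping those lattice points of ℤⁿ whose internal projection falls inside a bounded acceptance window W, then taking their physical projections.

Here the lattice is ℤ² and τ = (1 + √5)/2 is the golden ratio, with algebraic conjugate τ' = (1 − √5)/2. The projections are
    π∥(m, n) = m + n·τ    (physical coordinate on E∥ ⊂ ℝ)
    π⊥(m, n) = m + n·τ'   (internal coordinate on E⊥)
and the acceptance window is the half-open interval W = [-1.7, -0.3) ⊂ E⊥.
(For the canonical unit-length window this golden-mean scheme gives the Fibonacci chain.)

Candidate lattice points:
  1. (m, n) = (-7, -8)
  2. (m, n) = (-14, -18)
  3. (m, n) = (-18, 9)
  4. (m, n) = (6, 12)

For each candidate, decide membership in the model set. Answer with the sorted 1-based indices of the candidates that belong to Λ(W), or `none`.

4

τ' = (1−√5)/2 ≈ -0.618034.
candidate 1: (m,n)=(-7,-8) → π∥ = -7-8·τ ≈ -19.944272, π⊥ = -7-8·τ' ≈ -2.055728 ∉ [-1.7, -0.3) ⇒ out
candidate 2: (m,n)=(-14,-18) → π∥ = -14-18·τ ≈ -43.124612, π⊥ = -14-18·τ' ≈ -2.875388 ∉ [-1.7, -0.3) ⇒ out
candidate 3: (m,n)=(-18,9) → π∥ = -18+9·τ ≈ -3.437694, π⊥ = -18+9·τ' ≈ -23.562306 ∉ [-1.7, -0.3) ⇒ out
candidate 4: (m,n)=(6,12) → π∥ = 6+12·τ ≈ 25.416408, π⊥ = 6+12·τ' ≈ -1.416408 ∈ [-1.7, -0.3) ⇒ IN Λ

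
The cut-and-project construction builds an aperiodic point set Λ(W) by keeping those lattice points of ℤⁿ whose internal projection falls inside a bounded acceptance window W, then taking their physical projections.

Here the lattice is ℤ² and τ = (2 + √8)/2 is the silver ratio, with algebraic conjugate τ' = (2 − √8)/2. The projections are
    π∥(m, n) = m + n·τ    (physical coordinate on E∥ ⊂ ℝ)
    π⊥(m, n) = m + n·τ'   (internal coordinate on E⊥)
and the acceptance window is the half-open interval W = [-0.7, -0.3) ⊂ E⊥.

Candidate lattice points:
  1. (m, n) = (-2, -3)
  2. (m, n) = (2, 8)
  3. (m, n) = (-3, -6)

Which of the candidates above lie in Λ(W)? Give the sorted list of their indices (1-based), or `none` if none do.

3

Numerically τ ≈ 2.414214 and τ' = −1/τ ≈ -0.414214.
#1 (-2,-3): internal coord -2 + (-3)·τ' = -0.757359; -0.757359 ∉ [-0.7, -0.3) → out
#2 (2,8): internal coord 2 + (8)·τ' = -1.313708; -1.313708 ∉ [-0.7, -0.3) → out
#3 (-3,-6): internal coord -3 + (-6)·τ' = -0.514719; -0.514719 ∈ [-0.7, -0.3) → IN Λ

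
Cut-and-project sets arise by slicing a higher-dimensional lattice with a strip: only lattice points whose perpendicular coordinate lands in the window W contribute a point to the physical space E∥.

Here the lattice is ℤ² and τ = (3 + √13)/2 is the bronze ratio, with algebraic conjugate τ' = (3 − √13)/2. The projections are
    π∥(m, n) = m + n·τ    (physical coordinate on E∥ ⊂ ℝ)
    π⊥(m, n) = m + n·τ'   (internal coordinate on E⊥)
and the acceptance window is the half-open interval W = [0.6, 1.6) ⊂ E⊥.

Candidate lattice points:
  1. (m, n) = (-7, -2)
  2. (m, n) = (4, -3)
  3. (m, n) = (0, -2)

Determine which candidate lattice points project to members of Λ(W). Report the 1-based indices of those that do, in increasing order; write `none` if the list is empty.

3

Numerically τ ≈ 3.302776 and τ' = −1/τ ≈ -0.302776.
[1] lift (-7,-2): star map gives -6.394449; window check 0.6 ≤ -6.394449 < 1.6 is false → out
[2] lift (4,-3): star map gives 4.908327; window check 0.6 ≤ 4.908327 < 1.6 is false → out
[3] lift (0,-2): star map gives 0.605551; window check 0.6 ≤ 0.605551 < 1.6 is true → IN Λ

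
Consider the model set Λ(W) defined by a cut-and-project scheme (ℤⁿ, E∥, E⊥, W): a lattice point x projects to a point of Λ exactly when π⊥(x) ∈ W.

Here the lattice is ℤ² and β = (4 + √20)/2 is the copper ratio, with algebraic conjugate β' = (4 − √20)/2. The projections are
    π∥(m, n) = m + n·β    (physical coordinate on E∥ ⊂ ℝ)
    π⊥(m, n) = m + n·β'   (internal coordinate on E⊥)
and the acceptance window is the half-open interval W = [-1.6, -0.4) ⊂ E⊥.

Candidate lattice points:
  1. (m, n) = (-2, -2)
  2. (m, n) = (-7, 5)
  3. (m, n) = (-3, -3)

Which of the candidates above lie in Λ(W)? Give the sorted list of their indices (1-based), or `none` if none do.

1

Compute β' = (4−√20)/2 = -0.23607, so π⊥(m,n) = m -0.23607·n.
[1] lift (-2,-2): star map gives -1.52786; window check -1.6 ≤ -1.52786 < -0.4 is true → IN Λ
[2] lift (-7,5): star map gives -8.18034; window check -1.6 ≤ -8.18034 < -0.4 is false → out
[3] lift (-3,-3): star map gives -2.29180; window check -1.6 ≤ -2.29180 < -0.4 is false → out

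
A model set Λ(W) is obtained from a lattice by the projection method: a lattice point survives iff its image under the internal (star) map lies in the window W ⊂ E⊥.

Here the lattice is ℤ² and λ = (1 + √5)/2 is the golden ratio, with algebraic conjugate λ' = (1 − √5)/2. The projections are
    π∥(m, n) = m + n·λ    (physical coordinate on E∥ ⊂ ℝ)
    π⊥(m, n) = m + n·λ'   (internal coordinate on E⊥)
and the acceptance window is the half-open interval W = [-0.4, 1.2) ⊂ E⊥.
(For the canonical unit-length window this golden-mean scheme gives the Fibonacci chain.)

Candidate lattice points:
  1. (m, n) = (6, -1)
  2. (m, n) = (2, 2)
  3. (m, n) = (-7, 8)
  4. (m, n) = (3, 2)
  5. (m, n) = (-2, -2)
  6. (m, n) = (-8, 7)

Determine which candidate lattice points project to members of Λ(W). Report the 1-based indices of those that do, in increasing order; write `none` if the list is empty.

λ' = (1−√5)/2 ≈ -0.618034.
[1] lift (6,-1): star map gives 6.618034; window check -0.4 ≤ 6.618034 < 1.2 is false → out
[2] lift (2,2): star map gives 0.763932; window check -0.4 ≤ 0.763932 < 1.2 is true → IN Λ
[3] lift (-7,8): star map gives -11.944272; window check -0.4 ≤ -11.944272 < 1.2 is false → out
[4] lift (3,2): star map gives 1.763932; window check -0.4 ≤ 1.763932 < 1.2 is false → out
[5] lift (-2,-2): star map gives -0.763932; window check -0.4 ≤ -0.763932 < 1.2 is false → out
[6] lift (-8,7): star map gives -12.326238; window check -0.4 ≤ -12.326238 < 1.2 is false → out

2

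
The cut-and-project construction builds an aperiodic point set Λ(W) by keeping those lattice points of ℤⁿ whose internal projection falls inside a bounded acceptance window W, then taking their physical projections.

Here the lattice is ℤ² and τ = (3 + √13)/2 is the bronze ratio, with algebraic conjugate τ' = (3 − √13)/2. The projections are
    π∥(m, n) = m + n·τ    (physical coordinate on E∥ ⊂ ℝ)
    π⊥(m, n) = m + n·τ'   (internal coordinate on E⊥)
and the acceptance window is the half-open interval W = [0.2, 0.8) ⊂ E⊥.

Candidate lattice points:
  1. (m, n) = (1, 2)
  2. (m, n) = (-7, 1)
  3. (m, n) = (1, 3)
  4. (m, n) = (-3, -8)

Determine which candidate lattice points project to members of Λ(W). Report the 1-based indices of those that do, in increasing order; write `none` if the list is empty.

1

τ' = (3−√13)/2 ≈ -0.30278.
#1 (1,2): internal coord 1 + (2)·τ' = +0.39445; +0.39445 ∈ [0.2, 0.8) → IN Λ
#2 (-7,1): internal coord -7 + (1)·τ' = -7.30278; -7.30278 ∉ [0.2, 0.8) → out
#3 (1,3): internal coord 1 + (3)·τ' = +0.09167; +0.09167 ∉ [0.2, 0.8) → out
#4 (-3,-8): internal coord -3 + (-8)·τ' = -0.57779; -0.57779 ∉ [0.2, 0.8) → out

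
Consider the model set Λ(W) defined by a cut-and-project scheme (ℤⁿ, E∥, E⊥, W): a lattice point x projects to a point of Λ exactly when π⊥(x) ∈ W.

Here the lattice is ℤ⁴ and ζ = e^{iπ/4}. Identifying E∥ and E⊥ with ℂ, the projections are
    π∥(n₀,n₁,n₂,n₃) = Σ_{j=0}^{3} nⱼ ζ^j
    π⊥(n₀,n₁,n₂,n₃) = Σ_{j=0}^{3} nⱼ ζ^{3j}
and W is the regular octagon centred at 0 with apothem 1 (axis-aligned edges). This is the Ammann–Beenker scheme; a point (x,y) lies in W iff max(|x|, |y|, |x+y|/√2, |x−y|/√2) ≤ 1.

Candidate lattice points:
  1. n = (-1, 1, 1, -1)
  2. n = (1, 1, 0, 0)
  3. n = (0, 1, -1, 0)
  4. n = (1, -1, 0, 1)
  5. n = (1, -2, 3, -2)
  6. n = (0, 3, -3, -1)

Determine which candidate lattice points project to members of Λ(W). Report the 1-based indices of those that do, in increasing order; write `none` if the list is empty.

2

π⊥(n) = n₀ + n₁ζ³ + n₂ζ⁶ + n₃ζ⁹ where ζ = e^{iπ/4}.
candidate 1: n = (-1, 1, 1, -1) → π⊥ ≈ (-2.4142, -1.0000); max(|x|,|y|,|x±y|/√2) = 2.4142 > 1 ⇒ ∉ W
candidate 2: n = (1, 1, 0, 0) → π⊥ ≈ (+0.2929, +0.7071); max(|x|,|y|,|x±y|/√2) = 0.7071 ≤ 1 ⇒ ∈ W
candidate 3: n = (0, 1, -1, 0) → π⊥ ≈ (-0.7071, +1.7071); max(|x|,|y|,|x±y|/√2) = 1.7071 > 1 ⇒ ∉ W
candidate 4: n = (1, -1, 0, 1) → π⊥ ≈ (+2.4142, +0.0000); max(|x|,|y|,|x±y|/√2) = 2.4142 > 1 ⇒ ∉ W
candidate 5: n = (1, -2, 3, -2) → π⊥ ≈ (+1.0000, -5.8284); max(|x|,|y|,|x±y|/√2) = 5.8284 > 1 ⇒ ∉ W
candidate 6: n = (0, 3, -3, -1) → π⊥ ≈ (-2.8284, +4.4142); max(|x|,|y|,|x±y|/√2) = 5.1213 > 1 ⇒ ∉ W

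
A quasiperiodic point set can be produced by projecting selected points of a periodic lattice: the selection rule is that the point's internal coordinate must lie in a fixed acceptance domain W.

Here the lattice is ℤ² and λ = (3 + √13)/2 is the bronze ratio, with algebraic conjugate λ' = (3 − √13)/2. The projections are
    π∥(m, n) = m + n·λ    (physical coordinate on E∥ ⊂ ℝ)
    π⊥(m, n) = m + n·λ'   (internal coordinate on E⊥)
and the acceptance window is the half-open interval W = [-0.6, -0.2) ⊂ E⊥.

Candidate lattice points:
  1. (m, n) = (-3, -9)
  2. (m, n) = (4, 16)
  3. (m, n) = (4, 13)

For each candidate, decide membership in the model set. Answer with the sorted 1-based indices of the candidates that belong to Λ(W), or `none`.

1

Compute λ' = (3−√13)/2 = -0.30278, so π⊥(m,n) = m -0.30278·n.
[1] lift (-3,-9): star map gives -0.27502; window check -0.6 ≤ -0.27502 < -0.2 is true → IN Λ
[2] lift (4,16): star map gives -0.84441; window check -0.6 ≤ -0.84441 < -0.2 is false → out
[3] lift (4,13): star map gives 0.06392; window check -0.6 ≤ 0.06392 < -0.2 is false → out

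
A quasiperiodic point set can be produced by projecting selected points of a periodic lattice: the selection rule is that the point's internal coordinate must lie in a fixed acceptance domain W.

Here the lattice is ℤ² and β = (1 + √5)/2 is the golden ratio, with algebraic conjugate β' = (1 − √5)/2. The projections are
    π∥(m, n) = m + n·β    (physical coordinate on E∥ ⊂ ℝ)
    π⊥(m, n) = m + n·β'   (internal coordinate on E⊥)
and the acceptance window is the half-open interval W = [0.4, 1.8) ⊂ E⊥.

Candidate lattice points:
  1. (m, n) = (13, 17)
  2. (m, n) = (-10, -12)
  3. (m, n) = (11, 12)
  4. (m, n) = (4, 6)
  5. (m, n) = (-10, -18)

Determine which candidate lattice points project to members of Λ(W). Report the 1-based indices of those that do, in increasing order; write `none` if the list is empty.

5

β' = (1−√5)/2 ≈ -0.6180.
#1 (13,17): internal coord 13 + (17)·β' = +2.4934; +2.4934 ∉ [0.4, 1.8) → out
#2 (-10,-12): internal coord -10 + (-12)·β' = -2.5836; -2.5836 ∉ [0.4, 1.8) → out
#3 (11,12): internal coord 11 + (12)·β' = +3.5836; +3.5836 ∉ [0.4, 1.8) → out
#4 (4,6): internal coord 4 + (6)·β' = +0.2918; +0.2918 ∉ [0.4, 1.8) → out
#5 (-10,-18): internal coord -10 + (-18)·β' = +1.1246; +1.1246 ∈ [0.4, 1.8) → IN Λ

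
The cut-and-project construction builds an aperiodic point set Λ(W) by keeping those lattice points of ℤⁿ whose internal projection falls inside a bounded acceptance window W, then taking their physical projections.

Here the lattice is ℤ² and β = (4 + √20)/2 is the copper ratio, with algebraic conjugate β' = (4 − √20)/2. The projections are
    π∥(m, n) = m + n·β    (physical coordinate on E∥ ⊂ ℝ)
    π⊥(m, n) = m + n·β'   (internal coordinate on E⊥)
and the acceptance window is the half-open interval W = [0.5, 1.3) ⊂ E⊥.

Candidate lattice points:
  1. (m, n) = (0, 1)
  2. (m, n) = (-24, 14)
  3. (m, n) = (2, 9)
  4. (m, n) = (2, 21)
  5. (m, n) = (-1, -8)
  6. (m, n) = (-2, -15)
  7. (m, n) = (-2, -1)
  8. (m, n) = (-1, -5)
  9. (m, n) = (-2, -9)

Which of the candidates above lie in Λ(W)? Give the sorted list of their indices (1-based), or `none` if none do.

5

β' = (4−√20)/2 ≈ -0.2361.
#1 (0,1): internal coord 0 + (1)·β' = -0.2361; -0.2361 ∉ [0.5, 1.3) → out
#2 (-24,14): internal coord -24 + (14)·β' = -27.3050; -27.3050 ∉ [0.5, 1.3) → out
#3 (2,9): internal coord 2 + (9)·β' = -0.1246; -0.1246 ∉ [0.5, 1.3) → out
#4 (2,21): internal coord 2 + (21)·β' = -2.9574; -2.9574 ∉ [0.5, 1.3) → out
#5 (-1,-8): internal coord -1 + (-8)·β' = +0.8885; +0.8885 ∈ [0.5, 1.3) → IN Λ
#6 (-2,-15): internal coord -2 + (-15)·β' = +1.5410; +1.5410 ∉ [0.5, 1.3) → out
#7 (-2,-1): internal coord -2 + (-1)·β' = -1.7639; -1.7639 ∉ [0.5, 1.3) → out
#8 (-1,-5): internal coord -1 + (-5)·β' = +0.1803; +0.1803 ∉ [0.5, 1.3) → out
#9 (-2,-9): internal coord -2 + (-9)·β' = +0.1246; +0.1246 ∉ [0.5, 1.3) → out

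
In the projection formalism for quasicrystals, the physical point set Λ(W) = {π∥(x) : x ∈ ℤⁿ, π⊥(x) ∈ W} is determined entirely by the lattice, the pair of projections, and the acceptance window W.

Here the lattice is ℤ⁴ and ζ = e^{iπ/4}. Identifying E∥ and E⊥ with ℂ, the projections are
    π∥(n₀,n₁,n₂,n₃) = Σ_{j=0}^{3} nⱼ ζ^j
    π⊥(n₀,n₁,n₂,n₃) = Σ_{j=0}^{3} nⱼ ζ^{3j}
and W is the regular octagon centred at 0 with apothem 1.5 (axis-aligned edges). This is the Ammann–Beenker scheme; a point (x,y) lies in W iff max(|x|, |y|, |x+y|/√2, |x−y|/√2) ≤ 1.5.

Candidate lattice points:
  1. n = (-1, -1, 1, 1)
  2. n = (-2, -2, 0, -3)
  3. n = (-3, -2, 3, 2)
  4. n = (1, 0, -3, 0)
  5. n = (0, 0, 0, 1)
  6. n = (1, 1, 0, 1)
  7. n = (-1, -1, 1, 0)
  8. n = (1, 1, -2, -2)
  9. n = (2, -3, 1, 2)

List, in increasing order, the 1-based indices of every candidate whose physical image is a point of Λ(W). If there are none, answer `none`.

Internal map: ζ^{3j} for j=0..3 gives (1,0), (−√2/2,√2/2), (0,−1), (√2/2,√2/2).
candidate 1: n = (-1, -1, 1, 1) → π⊥ ≈ (+0.414214, -1.000000); max(|x|,|y|,|x±y|/√2) = 1.000000 ≤ 1.5 ⇒ ∈ W
candidate 2: n = (-2, -2, 0, -3) → π⊥ ≈ (-2.707107, -3.535534); max(|x|,|y|,|x±y|/√2) = 4.414214 > 1.5 ⇒ ∉ W
candidate 3: n = (-3, -2, 3, 2) → π⊥ ≈ (-0.171573, -3.000000); max(|x|,|y|,|x±y|/√2) = 3.000000 > 1.5 ⇒ ∉ W
candidate 4: n = (1, 0, -3, 0) → π⊥ ≈ (+1.000000, +3.000000); max(|x|,|y|,|x±y|/√2) = 3.000000 > 1.5 ⇒ ∉ W
candidate 5: n = (0, 0, 0, 1) → π⊥ ≈ (+0.707107, +0.707107); max(|x|,|y|,|x±y|/√2) = 1.000000 ≤ 1.5 ⇒ ∈ W
candidate 6: n = (1, 1, 0, 1) → π⊥ ≈ (+1.000000, +1.414214); max(|x|,|y|,|x±y|/√2) = 1.707107 > 1.5 ⇒ ∉ W
candidate 7: n = (-1, -1, 1, 0) → π⊥ ≈ (-0.292893, -1.707107); max(|x|,|y|,|x±y|/√2) = 1.707107 > 1.5 ⇒ ∉ W
candidate 8: n = (1, 1, -2, -2) → π⊥ ≈ (-1.121320, +1.292893); max(|x|,|y|,|x±y|/√2) = 1.707107 > 1.5 ⇒ ∉ W
candidate 9: n = (2, -3, 1, 2) → π⊥ ≈ (+5.535534, -1.707107); max(|x|,|y|,|x±y|/√2) = 5.535534 > 1.5 ⇒ ∉ W

1, 5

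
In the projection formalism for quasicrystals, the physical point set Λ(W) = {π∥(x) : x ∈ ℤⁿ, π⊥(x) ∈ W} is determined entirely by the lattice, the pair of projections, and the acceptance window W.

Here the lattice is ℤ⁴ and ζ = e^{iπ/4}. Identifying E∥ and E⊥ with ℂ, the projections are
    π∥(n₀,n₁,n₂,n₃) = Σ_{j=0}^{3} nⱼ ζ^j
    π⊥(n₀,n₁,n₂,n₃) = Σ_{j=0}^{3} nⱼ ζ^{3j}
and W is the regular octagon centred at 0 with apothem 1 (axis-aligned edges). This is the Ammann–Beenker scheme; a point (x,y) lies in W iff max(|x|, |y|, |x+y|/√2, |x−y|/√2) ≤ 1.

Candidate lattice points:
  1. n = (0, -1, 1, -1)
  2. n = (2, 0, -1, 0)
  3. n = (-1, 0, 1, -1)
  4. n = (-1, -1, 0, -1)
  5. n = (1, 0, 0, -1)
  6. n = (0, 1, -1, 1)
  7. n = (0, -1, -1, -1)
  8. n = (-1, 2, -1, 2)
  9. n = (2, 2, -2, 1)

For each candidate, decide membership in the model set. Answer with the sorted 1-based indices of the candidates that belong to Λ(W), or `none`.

π⊥(n) = n₀ + n₁ζ³ + n₂ζ⁶ + n₃ζ⁹ where ζ = e^{iπ/4}.
#1 (0, -1, 1, -1): internal (0.00000, -2.41421); octagon support 2.41421 vs apothem 1 → ∉ W
#2 (2, 0, -1, 0): internal (2.00000, 1.00000); octagon support 2.12132 vs apothem 1 → ∉ W
#3 (-1, 0, 1, -1): internal (-1.70711, -1.70711); octagon support 2.41421 vs apothem 1 → ∉ W
#4 (-1, -1, 0, -1): internal (-1.00000, -1.41421); octagon support 1.70711 vs apothem 1 → ∉ W
#5 (1, 0, 0, -1): internal (0.29289, -0.70711); octagon support 0.70711 vs apothem 1 → ∈ W
#6 (0, 1, -1, 1): internal (0.00000, 2.41421); octagon support 2.41421 vs apothem 1 → ∉ W
#7 (0, -1, -1, -1): internal (0.00000, -0.41421); octagon support 0.41421 vs apothem 1 → ∈ W
#8 (-1, 2, -1, 2): internal (-1.00000, 3.82843); octagon support 3.82843 vs apothem 1 → ∉ W
#9 (2, 2, -2, 1): internal (1.29289, 4.12132); octagon support 4.12132 vs apothem 1 → ∉ W

5, 7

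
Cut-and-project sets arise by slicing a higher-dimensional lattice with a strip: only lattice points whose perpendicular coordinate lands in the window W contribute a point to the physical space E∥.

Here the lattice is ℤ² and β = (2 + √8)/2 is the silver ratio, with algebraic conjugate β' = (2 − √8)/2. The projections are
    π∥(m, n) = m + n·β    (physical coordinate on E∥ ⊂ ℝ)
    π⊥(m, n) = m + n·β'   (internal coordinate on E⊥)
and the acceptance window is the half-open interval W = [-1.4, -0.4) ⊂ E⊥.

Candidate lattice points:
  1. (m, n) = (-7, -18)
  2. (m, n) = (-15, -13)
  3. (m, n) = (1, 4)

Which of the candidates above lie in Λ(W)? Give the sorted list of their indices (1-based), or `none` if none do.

Compute β' = (2−√8)/2 = -0.4142, so π⊥(m,n) = m -0.4142·n.
#1 (-7,-18): internal coord -7 + (-18)·β' = +0.4558; +0.4558 ∉ [-1.4, -0.4) → out
#2 (-15,-13): internal coord -15 + (-13)·β' = -9.6152; -9.6152 ∉ [-1.4, -0.4) → out
#3 (1,4): internal coord 1 + (4)·β' = -0.6569; -0.6569 ∈ [-1.4, -0.4) → IN Λ

3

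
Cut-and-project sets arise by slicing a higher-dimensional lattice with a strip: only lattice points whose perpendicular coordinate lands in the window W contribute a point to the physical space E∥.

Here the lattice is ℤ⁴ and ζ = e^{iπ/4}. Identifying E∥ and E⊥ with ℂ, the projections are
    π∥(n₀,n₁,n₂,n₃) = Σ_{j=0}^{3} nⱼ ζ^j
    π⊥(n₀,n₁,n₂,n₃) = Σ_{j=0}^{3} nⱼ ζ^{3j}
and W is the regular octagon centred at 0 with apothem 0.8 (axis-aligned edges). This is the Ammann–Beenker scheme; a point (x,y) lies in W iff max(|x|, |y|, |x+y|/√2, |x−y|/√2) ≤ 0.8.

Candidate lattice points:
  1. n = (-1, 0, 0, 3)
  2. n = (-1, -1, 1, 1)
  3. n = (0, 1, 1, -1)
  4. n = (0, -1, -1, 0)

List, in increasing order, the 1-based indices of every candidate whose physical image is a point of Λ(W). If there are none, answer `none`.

4

Internal map: ζ^{3j} for j=0..3 gives (1,0), (−√2/2,√2/2), (0,−1), (√2/2,√2/2).
#1 (-1, 0, 0, 3): internal (1.121320, 2.121320); octagon support 2.292893 vs apothem 0.8 → ∉ W
#2 (-1, -1, 1, 1): internal (0.414214, -1.000000); octagon support 1.000000 vs apothem 0.8 → ∉ W
#3 (0, 1, 1, -1): internal (-1.414214, -1.000000); octagon support 1.707107 vs apothem 0.8 → ∉ W
#4 (0, -1, -1, 0): internal (0.707107, 0.292893); octagon support 0.707107 vs apothem 0.8 → ∈ W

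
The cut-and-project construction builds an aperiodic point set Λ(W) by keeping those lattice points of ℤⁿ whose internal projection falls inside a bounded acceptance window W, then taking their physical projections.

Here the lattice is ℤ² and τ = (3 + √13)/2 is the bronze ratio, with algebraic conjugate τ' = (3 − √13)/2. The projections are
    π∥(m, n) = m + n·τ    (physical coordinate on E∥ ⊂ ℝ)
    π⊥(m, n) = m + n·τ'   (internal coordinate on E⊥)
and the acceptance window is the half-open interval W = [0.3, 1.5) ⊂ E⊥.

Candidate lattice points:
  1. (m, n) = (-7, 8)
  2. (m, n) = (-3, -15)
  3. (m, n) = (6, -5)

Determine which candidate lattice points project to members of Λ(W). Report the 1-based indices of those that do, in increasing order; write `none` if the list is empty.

τ' = (3−√13)/2 ≈ -0.302776.
#1 (-7,8): internal coord -7 + (8)·τ' = -9.422205; -9.422205 ∉ [0.3, 1.5) → out
#2 (-3,-15): internal coord -3 + (-15)·τ' = +1.541635; +1.541635 ∉ [0.3, 1.5) → out
#3 (6,-5): internal coord 6 + (-5)·τ' = +7.513878; +7.513878 ∉ [0.3, 1.5) → out

none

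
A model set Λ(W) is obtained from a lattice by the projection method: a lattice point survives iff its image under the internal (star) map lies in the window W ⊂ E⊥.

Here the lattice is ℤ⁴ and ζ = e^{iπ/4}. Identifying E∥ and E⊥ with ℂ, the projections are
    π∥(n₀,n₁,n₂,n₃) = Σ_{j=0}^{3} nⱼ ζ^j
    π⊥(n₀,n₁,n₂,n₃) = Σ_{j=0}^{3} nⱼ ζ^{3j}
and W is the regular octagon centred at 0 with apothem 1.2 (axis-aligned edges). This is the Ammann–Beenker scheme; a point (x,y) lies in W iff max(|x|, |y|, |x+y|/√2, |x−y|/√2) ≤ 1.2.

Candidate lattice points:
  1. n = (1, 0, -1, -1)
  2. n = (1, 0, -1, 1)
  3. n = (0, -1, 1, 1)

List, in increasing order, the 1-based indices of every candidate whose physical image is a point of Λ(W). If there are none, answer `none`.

1

π⊥(n) = n₀ + n₁ζ³ + n₂ζ⁶ + n₃ζ⁹ where ζ = e^{iπ/4}.
#1 (1, 0, -1, -1): internal (0.292893, 0.292893); octagon support 0.414214 vs apothem 1.2 → ∈ W
#2 (1, 0, -1, 1): internal (1.707107, 1.707107); octagon support 2.414214 vs apothem 1.2 → ∉ W
#3 (0, -1, 1, 1): internal (1.414214, -1.000000); octagon support 1.707107 vs apothem 1.2 → ∉ W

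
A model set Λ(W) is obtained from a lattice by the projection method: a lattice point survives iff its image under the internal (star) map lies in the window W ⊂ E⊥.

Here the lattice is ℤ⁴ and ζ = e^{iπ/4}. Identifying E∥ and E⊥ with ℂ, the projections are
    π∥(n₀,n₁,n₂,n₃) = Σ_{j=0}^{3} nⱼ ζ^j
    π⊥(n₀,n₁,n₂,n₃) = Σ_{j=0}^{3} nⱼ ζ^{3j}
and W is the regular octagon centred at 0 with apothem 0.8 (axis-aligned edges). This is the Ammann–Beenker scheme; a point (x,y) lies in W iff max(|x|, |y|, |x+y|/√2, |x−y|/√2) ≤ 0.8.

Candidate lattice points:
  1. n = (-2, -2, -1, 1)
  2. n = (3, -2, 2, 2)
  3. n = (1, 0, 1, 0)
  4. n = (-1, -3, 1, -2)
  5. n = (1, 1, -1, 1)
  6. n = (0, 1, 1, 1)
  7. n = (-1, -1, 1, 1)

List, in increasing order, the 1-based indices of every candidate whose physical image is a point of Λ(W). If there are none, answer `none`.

1, 6

π⊥(n) = n₀ + n₁ζ³ + n₂ζ⁶ + n₃ζ⁹ where ζ = e^{iπ/4}.
candidate 1: n = (-2, -2, -1, 1) → π⊥ ≈ (+0.1213, +0.2929); max(|x|,|y|,|x±y|/√2) = 0.2929 ≤ 0.8 ⇒ ∈ W
candidate 2: n = (3, -2, 2, 2) → π⊥ ≈ (+5.8284, -2.0000); max(|x|,|y|,|x±y|/√2) = 5.8284 > 0.8 ⇒ ∉ W
candidate 3: n = (1, 0, 1, 0) → π⊥ ≈ (+1.0000, -1.0000); max(|x|,|y|,|x±y|/√2) = 1.4142 > 0.8 ⇒ ∉ W
candidate 4: n = (-1, -3, 1, -2) → π⊥ ≈ (-0.2929, -4.5355); max(|x|,|y|,|x±y|/√2) = 4.5355 > 0.8 ⇒ ∉ W
candidate 5: n = (1, 1, -1, 1) → π⊥ ≈ (+1.0000, +2.4142); max(|x|,|y|,|x±y|/√2) = 2.4142 > 0.8 ⇒ ∉ W
candidate 6: n = (0, 1, 1, 1) → π⊥ ≈ (+0.0000, +0.4142); max(|x|,|y|,|x±y|/√2) = 0.4142 ≤ 0.8 ⇒ ∈ W
candidate 7: n = (-1, -1, 1, 1) → π⊥ ≈ (+0.4142, -1.0000); max(|x|,|y|,|x±y|/√2) = 1.0000 > 0.8 ⇒ ∉ W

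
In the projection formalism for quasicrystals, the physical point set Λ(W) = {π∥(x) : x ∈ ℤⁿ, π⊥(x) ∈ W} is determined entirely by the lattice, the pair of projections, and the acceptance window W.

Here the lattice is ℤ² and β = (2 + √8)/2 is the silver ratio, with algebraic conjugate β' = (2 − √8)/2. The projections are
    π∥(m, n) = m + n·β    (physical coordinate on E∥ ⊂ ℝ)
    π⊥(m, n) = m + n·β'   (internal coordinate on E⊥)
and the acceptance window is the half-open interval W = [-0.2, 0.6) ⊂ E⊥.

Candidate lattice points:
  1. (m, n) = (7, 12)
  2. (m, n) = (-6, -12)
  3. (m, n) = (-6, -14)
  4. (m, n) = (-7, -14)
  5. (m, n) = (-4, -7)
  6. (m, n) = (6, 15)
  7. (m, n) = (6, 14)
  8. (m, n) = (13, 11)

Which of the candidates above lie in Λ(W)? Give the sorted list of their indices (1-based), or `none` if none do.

Compute β' = (2−√8)/2 = -0.41421, so π⊥(m,n) = m -0.41421·n.
[1] lift (7,12): star map gives 2.02944; window check -0.2 ≤ 2.02944 < 0.6 is false → out
[2] lift (-6,-12): star map gives -1.02944; window check -0.2 ≤ -1.02944 < 0.6 is false → out
[3] lift (-6,-14): star map gives -0.20101; window check -0.2 ≤ -0.20101 < 0.6 is false → out
[4] lift (-7,-14): star map gives -1.20101; window check -0.2 ≤ -1.20101 < 0.6 is false → out
[5] lift (-4,-7): star map gives -1.10051; window check -0.2 ≤ -1.10051 < 0.6 is false → out
[6] lift (6,15): star map gives -0.21320; window check -0.2 ≤ -0.21320 < 0.6 is false → out
[7] lift (6,14): star map gives 0.20101; window check -0.2 ≤ 0.20101 < 0.6 is true → IN Λ
[8] lift (13,11): star map gives 8.44365; window check -0.2 ≤ 8.44365 < 0.6 is false → out

7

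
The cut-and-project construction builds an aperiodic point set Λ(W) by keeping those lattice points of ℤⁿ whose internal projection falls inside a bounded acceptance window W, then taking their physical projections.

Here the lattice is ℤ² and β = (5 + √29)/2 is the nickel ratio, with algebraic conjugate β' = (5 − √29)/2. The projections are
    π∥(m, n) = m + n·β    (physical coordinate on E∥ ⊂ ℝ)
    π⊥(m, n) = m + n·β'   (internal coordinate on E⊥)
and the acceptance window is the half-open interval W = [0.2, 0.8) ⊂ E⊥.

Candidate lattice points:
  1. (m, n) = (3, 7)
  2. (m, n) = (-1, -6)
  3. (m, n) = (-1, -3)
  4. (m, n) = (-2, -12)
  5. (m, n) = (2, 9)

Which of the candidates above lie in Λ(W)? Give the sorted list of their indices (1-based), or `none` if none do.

4, 5

β' = (5−√29)/2 ≈ -0.1926.
candidate 1: (m,n)=(3,7) → π∥ = 3+7·β ≈ 39.3481, π⊥ = 3+7·β' ≈ 1.6519 ∉ [0.2, 0.8) ⇒ out
candidate 2: (m,n)=(-1,-6) → π∥ = -1-6·β ≈ -32.1555, π⊥ = -1-6·β' ≈ 0.1555 ∉ [0.2, 0.8) ⇒ out
candidate 3: (m,n)=(-1,-3) → π∥ = -1-3·β ≈ -16.5777, π⊥ = -1-3·β' ≈ -0.4223 ∉ [0.2, 0.8) ⇒ out
candidate 4: (m,n)=(-2,-12) → π∥ = -2-12·β ≈ -64.3110, π⊥ = -2-12·β' ≈ 0.3110 ∈ [0.2, 0.8) ⇒ IN Λ
candidate 5: (m,n)=(2,9) → π∥ = 2+9·β ≈ 48.7332, π⊥ = 2+9·β' ≈ 0.2668 ∈ [0.2, 0.8) ⇒ IN Λ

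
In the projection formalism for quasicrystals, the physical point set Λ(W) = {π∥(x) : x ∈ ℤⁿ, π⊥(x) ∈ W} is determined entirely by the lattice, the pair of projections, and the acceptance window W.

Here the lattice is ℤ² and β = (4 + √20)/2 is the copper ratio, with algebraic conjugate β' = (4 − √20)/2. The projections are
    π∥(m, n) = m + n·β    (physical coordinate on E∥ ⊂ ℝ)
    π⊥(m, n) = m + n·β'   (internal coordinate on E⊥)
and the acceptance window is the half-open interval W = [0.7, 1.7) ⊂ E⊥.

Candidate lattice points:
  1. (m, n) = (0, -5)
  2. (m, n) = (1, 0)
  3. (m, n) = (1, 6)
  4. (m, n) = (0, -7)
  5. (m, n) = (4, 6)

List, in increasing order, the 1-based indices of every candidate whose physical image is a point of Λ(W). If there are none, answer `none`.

β' = (4−√20)/2 ≈ -0.236068.
candidate 1: (m,n)=(0,-5) → π∥ = 0-5·β ≈ -21.180340, π⊥ = 0-5·β' ≈ 1.180340 ∈ [0.7, 1.7) ⇒ IN Λ
candidate 2: (m,n)=(1,0) → π∥ = 1+0·β ≈ 1.000000, π⊥ = 1+0·β' ≈ 1.000000 ∈ [0.7, 1.7) ⇒ IN Λ
candidate 3: (m,n)=(1,6) → π∥ = 1+6·β ≈ 26.416408, π⊥ = 1+6·β' ≈ -0.416408 ∉ [0.7, 1.7) ⇒ out
candidate 4: (m,n)=(0,-7) → π∥ = 0-7·β ≈ -29.652476, π⊥ = 0-7·β' ≈ 1.652476 ∈ [0.7, 1.7) ⇒ IN Λ
candidate 5: (m,n)=(4,6) → π∥ = 4+6·β ≈ 29.416408, π⊥ = 4+6·β' ≈ 2.583592 ∉ [0.7, 1.7) ⇒ out

1, 2, 4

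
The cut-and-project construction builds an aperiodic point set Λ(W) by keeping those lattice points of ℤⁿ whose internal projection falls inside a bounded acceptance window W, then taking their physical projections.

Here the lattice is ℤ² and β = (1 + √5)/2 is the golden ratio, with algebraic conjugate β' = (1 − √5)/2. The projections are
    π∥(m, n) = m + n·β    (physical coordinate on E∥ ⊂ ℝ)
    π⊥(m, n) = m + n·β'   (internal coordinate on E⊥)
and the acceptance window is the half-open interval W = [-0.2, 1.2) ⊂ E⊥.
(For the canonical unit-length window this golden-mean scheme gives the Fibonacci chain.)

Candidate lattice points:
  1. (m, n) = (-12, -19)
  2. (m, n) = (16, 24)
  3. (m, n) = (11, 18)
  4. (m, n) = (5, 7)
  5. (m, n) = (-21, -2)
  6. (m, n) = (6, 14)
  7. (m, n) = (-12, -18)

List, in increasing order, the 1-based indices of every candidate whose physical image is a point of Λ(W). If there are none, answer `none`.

2, 3, 4

Compute β' = (1−√5)/2 = -0.618034, so π⊥(m,n) = m -0.618034·n.
[1] lift (-12,-19): star map gives -0.257354; window check -0.2 ≤ -0.257354 < 1.2 is false → out
[2] lift (16,24): star map gives 1.167184; window check -0.2 ≤ 1.167184 < 1.2 is true → IN Λ
[3] lift (11,18): star map gives -0.124612; window check -0.2 ≤ -0.124612 < 1.2 is true → IN Λ
[4] lift (5,7): star map gives 0.673762; window check -0.2 ≤ 0.673762 < 1.2 is true → IN Λ
[5] lift (-21,-2): star map gives -19.763932; window check -0.2 ≤ -19.763932 < 1.2 is false → out
[6] lift (6,14): star map gives -2.652476; window check -0.2 ≤ -2.652476 < 1.2 is false → out
[7] lift (-12,-18): star map gives -0.875388; window check -0.2 ≤ -0.875388 < 1.2 is false → out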